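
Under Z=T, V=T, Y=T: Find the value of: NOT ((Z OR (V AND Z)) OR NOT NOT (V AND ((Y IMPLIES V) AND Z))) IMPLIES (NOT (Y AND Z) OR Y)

T

Substituting Z=T, V=T, Y=T:
V AND Z = T AND T = T
Z OR (V AND Z) = T OR T = T
Y IMPLIES V = T IMPLIES T = T
(Y IMPLIES V) AND Z = T AND T = T
V AND ((Y IMPLIES V) AND Z) = T AND T = T
NOT (V AND ((Y IMPLIES V) AND Z)) = NOT T = F
NOT NOT (V AND ((Y IMPLIES V) AND Z)) = NOT F = T
(Z OR (V AND Z)) OR NOT NOT (V AND ((Y IMPLIES V) AND Z)) = T OR T = T
NOT ((Z OR (V AND Z)) OR NOT NOT (V AND ((Y IMPLIES V) AND Z))) = NOT T = F
Y AND Z = T AND T = T
NOT (Y AND Z) = NOT T = F
NOT (Y AND Z) OR Y = F OR T = T
NOT ((Z OR (V AND Z)) OR NOT NOT (V AND ((Y IMPLIES V) AND Z))) IMPLIES (NOT (Y AND Z) OR Y) = F IMPLIES T = T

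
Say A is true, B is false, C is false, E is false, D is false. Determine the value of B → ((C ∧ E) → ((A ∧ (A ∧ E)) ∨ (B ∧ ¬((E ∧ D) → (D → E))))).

C ∧ E = False ∧ False = False
A ∧ E = True ∧ False = False
A ∧ (A ∧ E) = True ∧ False = False
E ∧ D = False ∧ False = False
D → E = False → False = True
(E ∧ D) → (D → E) = False → True = True
¬((E ∧ D) → (D → E)) = ¬True = False
B ∧ ¬((E ∧ D) → (D → E)) = False ∧ False = False
(A ∧ (A ∧ E)) ∨ (B ∧ ¬((E ∧ D) → (D → E))) = False ∨ False = False
(C ∧ E) → ((A ∧ (A ∧ E)) ∨ (B ∧ ¬((E ∧ D) → (D → E)))) = False → False = True
B → ((C ∧ E) → ((A ∧ (A ∧ E)) ∨ (B ∧ ¬((E ∧ D) → (D → E))))) = False → True = True

True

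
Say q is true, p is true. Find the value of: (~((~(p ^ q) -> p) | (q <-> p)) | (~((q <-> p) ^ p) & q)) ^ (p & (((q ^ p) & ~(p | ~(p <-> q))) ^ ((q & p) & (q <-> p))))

F

p ^ q = T ^ T = F
~(p ^ q) = ~F = T
~(p ^ q) -> p = T -> T = T
q <-> p = T <-> T = T
(~(p ^ q) -> p) | (q <-> p) = T | T = T
~((~(p ^ q) -> p) | (q <-> p)) = ~T = F
q <-> p = T <-> T = T
(q <-> p) ^ p = T ^ T = F
~((q <-> p) ^ p) = ~F = T
~((q <-> p) ^ p) & q = T & T = T
~((~(p ^ q) -> p) | (q <-> p)) | (~((q <-> p) ^ p) & q) = F | T = T
q ^ p = T ^ T = F
p <-> q = T <-> T = T
~(p <-> q) = ~T = F
p | ~(p <-> q) = T | F = T
~(p | ~(p <-> q)) = ~T = F
(q ^ p) & ~(p | ~(p <-> q)) = F & F = F
q & p = T & T = T
q <-> p = T <-> T = T
(q & p) & (q <-> p) = T & T = T
((q ^ p) & ~(p | ~(p <-> q))) ^ ((q & p) & (q <-> p)) = F ^ T = T
p & (((q ^ p) & ~(p | ~(p <-> q))) ^ ((q & p) & (q <-> p))) = T & T = T
(~((~(p ^ q) -> p) | (q <-> p)) | (~((q <-> p) ^ p) & q)) ^ (p & (((q ^ p) & ~(p | ~(p <-> q))) ^ ((q & p) & (q <-> p)))) = T ^ T = F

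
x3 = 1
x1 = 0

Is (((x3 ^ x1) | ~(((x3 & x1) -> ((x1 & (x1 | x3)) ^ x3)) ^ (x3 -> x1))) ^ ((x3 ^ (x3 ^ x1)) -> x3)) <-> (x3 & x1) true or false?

x3 ^ x1 = 1 ^ 0 = 1
x3 & x1 = 1 & 0 = 0
x1 | x3 = 0 | 1 = 1
x1 & (x1 | x3) = 0 & 1 = 0
(x1 & (x1 | x3)) ^ x3 = 0 ^ 1 = 1
(x3 & x1) -> ((x1 & (x1 | x3)) ^ x3) = 0 -> 1 = 1
x3 -> x1 = 1 -> 0 = 0
((x3 & x1) -> ((x1 & (x1 | x3)) ^ x3)) ^ (x3 -> x1) = 1 ^ 0 = 1
~(((x3 & x1) -> ((x1 & (x1 | x3)) ^ x3)) ^ (x3 -> x1)) = ~1 = 0
(x3 ^ x1) | ~(((x3 & x1) -> ((x1 & (x1 | x3)) ^ x3)) ^ (x3 -> x1)) = 1 | 0 = 1
x3 ^ x1 = 1 ^ 0 = 1
x3 ^ (x3 ^ x1) = 1 ^ 1 = 0
(x3 ^ (x3 ^ x1)) -> x3 = 0 -> 1 = 1
((x3 ^ x1) | ~(((x3 & x1) -> ((x1 & (x1 | x3)) ^ x3)) ^ (x3 -> x1))) ^ ((x3 ^ (x3 ^ x1)) -> x3) = 1 ^ 1 = 0
x3 & x1 = 1 & 0 = 0
(((x3 ^ x1) | ~(((x3 & x1) -> ((x1 & (x1 | x3)) ^ x3)) ^ (x3 -> x1))) ^ ((x3 ^ (x3 ^ x1)) -> x3)) <-> (x3 & x1) = 0 <-> 0 = 1

1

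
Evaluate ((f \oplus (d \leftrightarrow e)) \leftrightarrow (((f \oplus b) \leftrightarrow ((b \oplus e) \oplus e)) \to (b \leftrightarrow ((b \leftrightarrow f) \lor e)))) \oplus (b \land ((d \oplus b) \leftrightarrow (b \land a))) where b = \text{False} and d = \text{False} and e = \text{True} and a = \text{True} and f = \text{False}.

d \leftrightarrow e = \text{False} \leftrightarrow \text{True} = \text{False}
f \oplus (d \leftrightarrow e) = \text{False} \oplus \text{False} = \text{False}
f \oplus b = \text{False} \oplus \text{False} = \text{False}
b \oplus e = \text{False} \oplus \text{True} = \text{True}
(b \oplus e) \oplus e = \text{True} \oplus \text{True} = \text{False}
(f \oplus b) \leftrightarrow ((b \oplus e) \oplus e) = \text{False} \leftrightarrow \text{False} = \text{True}
b \leftrightarrow f = \text{False} \leftrightarrow \text{False} = \text{True}
(b \leftrightarrow f) \lor e = \text{True} \lor \text{True} = \text{True}
b \leftrightarrow ((b \leftrightarrow f) \lor e) = \text{False} \leftrightarrow \text{True} = \text{False}
((f \oplus b) \leftrightarrow ((b \oplus e) \oplus e)) \to (b \leftrightarrow ((b \leftrightarrow f) \lor e)) = \text{True} \to \text{False} = \text{False}
(f \oplus (d \leftrightarrow e)) \leftrightarrow (((f \oplus b) \leftrightarrow ((b \oplus e) \oplus e)) \to (b \leftrightarrow ((b \leftrightarrow f) \lor e))) = \text{False} \leftrightarrow \text{False} = \text{True}
d \oplus b = \text{False} \oplus \text{False} = \text{False}
b \land a = \text{False} \land \text{True} = \text{False}
(d \oplus b) \leftrightarrow (b \land a) = \text{False} \leftrightarrow \text{False} = \text{True}
b \land ((d \oplus b) \leftrightarrow (b \land a)) = \text{False} \land \text{True} = \text{False}
((f \oplus (d \leftrightarrow e)) \leftrightarrow (((f \oplus b) \leftrightarrow ((b \oplus e) \oplus e)) \to (b \leftrightarrow ((b \leftrightarrow f) \lor e)))) \oplus (b \land ((d \oplus b) \leftrightarrow (b \land a))) = \text{True} \oplus \text{False} = \text{True}

\text{True}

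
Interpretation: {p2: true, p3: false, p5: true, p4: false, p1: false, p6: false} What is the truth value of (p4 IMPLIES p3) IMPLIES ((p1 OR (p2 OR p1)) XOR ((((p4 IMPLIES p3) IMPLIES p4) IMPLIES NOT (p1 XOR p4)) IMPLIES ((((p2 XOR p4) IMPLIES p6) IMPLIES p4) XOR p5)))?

p4 IMPLIES p3 = false IMPLIES false = true
p2 OR p1 = true OR false = true
p1 OR (p2 OR p1) = false OR true = true
p4 IMPLIES p3 = false IMPLIES false = true
(p4 IMPLIES p3) IMPLIES p4 = true IMPLIES false = false
p1 XOR p4 = false XOR false = false
NOT (p1 XOR p4) = NOT false = true
((p4 IMPLIES p3) IMPLIES p4) IMPLIES NOT (p1 XOR p4) = false IMPLIES true = true
p2 XOR p4 = true XOR false = true
(p2 XOR p4) IMPLIES p6 = true IMPLIES false = false
((p2 XOR p4) IMPLIES p6) IMPLIES p4 = false IMPLIES false = true
(((p2 XOR p4) IMPLIES p6) IMPLIES p4) XOR p5 = true XOR true = false
(((p4 IMPLIES p3) IMPLIES p4) IMPLIES NOT (p1 XOR p4)) IMPLIES ((((p2 XOR p4) IMPLIES p6) IMPLIES p4) XOR p5) = true IMPLIES false = false
(p1 OR (p2 OR p1)) XOR ((((p4 IMPLIES p3) IMPLIES p4) IMPLIES NOT (p1 XOR p4)) IMPLIES ((((p2 XOR p4) IMPLIES p6) IMPLIES p4) XOR p5)) = true XOR false = true
(p4 IMPLIES p3) IMPLIES ((p1 OR (p2 OR p1)) XOR ((((p4 IMPLIES p3) IMPLIES p4) IMPLIES NOT (p1 XOR p4)) IMPLIES ((((p2 XOR p4) IMPLIES p6) IMPLIES p4) XOR p5))) = true IMPLIES true = true

true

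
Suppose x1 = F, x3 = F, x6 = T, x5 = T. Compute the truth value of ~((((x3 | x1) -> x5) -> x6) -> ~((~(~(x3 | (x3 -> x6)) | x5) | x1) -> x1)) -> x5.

Substituting x1=F, x3=F, x6=T, x5=T:
x3 | x1 = F | F = F
(x3 | x1) -> x5 = F -> T = T
((x3 | x1) -> x5) -> x6 = T -> T = T
x3 -> x6 = F -> T = T
x3 | (x3 -> x6) = F | T = T
~(x3 | (x3 -> x6)) = ~T = F
~(x3 | (x3 -> x6)) | x5 = F | T = T
~(~(x3 | (x3 -> x6)) | x5) = ~T = F
~(~(x3 | (x3 -> x6)) | x5) | x1 = F | F = F
(~(~(x3 | (x3 -> x6)) | x5) | x1) -> x1 = F -> F = T
~((~(~(x3 | (x3 -> x6)) | x5) | x1) -> x1) = ~T = F
(((x3 | x1) -> x5) -> x6) -> ~((~(~(x3 | (x3 -> x6)) | x5) | x1) -> x1) = T -> F = F
~((((x3 | x1) -> x5) -> x6) -> ~((~(~(x3 | (x3 -> x6)) | x5) | x1) -> x1)) = ~F = T
~((((x3 | x1) -> x5) -> x6) -> ~((~(~(x3 | (x3 -> x6)) | x5) | x1) -> x1)) -> x5 = T -> T = T

T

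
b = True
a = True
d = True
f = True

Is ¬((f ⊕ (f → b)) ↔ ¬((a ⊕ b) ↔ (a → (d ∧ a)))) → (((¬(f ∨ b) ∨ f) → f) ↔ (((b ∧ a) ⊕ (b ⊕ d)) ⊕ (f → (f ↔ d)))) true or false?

Substituting b=True, a=True, d=True, f=True:
f → b = True → True = True
f ⊕ (f → b) = True ⊕ True = False
a ⊕ b = True ⊕ True = False
d ∧ a = True ∧ True = True
a → (d ∧ a) = True → True = True
(a ⊕ b) ↔ (a → (d ∧ a)) = False ↔ True = False
¬((a ⊕ b) ↔ (a → (d ∧ a))) = ¬False = True
(f ⊕ (f → b)) ↔ ¬((a ⊕ b) ↔ (a → (d ∧ a))) = False ↔ True = False
¬((f ⊕ (f → b)) ↔ ¬((a ⊕ b) ↔ (a → (d ∧ a)))) = ¬False = True
f ∨ b = True ∨ True = True
¬(f ∨ b) = ¬True = False
¬(f ∨ b) ∨ f = False ∨ True = True
(¬(f ∨ b) ∨ f) → f = True → True = True
b ∧ a = True ∧ True = True
b ⊕ d = True ⊕ True = False
(b ∧ a) ⊕ (b ⊕ d) = True ⊕ False = True
f ↔ d = True ↔ True = True
f → (f ↔ d) = True → True = True
((b ∧ a) ⊕ (b ⊕ d)) ⊕ (f → (f ↔ d)) = True ⊕ True = False
((¬(f ∨ b) ∨ f) → f) ↔ (((b ∧ a) ⊕ (b ⊕ d)) ⊕ (f → (f ↔ d))) = True ↔ False = False
¬((f ⊕ (f → b)) ↔ ¬((a ⊕ b) ↔ (a → (d ∧ a)))) → (((¬(f ∨ b) ∨ f) → f) ↔ (((b ∧ a) ⊕ (b ⊕ d)) ⊕ (f → (f ↔ d)))) = True → False = False

False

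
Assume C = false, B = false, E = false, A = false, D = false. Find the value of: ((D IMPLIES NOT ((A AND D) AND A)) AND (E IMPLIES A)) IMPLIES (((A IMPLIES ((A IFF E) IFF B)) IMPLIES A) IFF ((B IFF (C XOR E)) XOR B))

Substituting C=false, B=false, E=false, A=false, D=false:
A AND D = false AND false = false
(A AND D) AND A = false AND false = false
NOT ((A AND D) AND A) = NOT false = true
D IMPLIES NOT ((A AND D) AND A) = false IMPLIES true = true
E IMPLIES A = false IMPLIES false = true
(D IMPLIES NOT ((A AND D) AND A)) AND (E IMPLIES A) = true AND true = true
A IFF E = false IFF false = true
(A IFF E) IFF B = true IFF false = false
A IMPLIES ((A IFF E) IFF B) = false IMPLIES false = true
(A IMPLIES ((A IFF E) IFF B)) IMPLIES A = true IMPLIES false = false
C XOR E = false XOR false = false
B IFF (C XOR E) = false IFF false = true
(B IFF (C XOR E)) XOR B = true XOR false = true
((A IMPLIES ((A IFF E) IFF B)) IMPLIES A) IFF ((B IFF (C XOR E)) XOR B) = false IFF true = false
((D IMPLIES NOT ((A AND D) AND A)) AND (E IMPLIES A)) IMPLIES (((A IMPLIES ((A IFF E) IFF B)) IMPLIES A) IFF ((B IFF (C XOR E)) XOR B)) = true IMPLIES false = false

false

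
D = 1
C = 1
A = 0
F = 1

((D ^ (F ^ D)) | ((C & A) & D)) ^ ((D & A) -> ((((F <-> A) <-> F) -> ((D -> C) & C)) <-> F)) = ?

0

F ^ D = 1 ^ 1 = 0
D ^ (F ^ D) = 1 ^ 0 = 1
C & A = 1 & 0 = 0
(C & A) & D = 0 & 1 = 0
(D ^ (F ^ D)) | ((C & A) & D) = 1 | 0 = 1
D & A = 1 & 0 = 0
F <-> A = 1 <-> 0 = 0
(F <-> A) <-> F = 0 <-> 1 = 0
D -> C = 1 -> 1 = 1
(D -> C) & C = 1 & 1 = 1
((F <-> A) <-> F) -> ((D -> C) & C) = 0 -> 1 = 1
(((F <-> A) <-> F) -> ((D -> C) & C)) <-> F = 1 <-> 1 = 1
(D & A) -> ((((F <-> A) <-> F) -> ((D -> C) & C)) <-> F) = 0 -> 1 = 1
((D ^ (F ^ D)) | ((C & A) & D)) ^ ((D & A) -> ((((F <-> A) <-> F) -> ((D -> C) & C)) <-> F)) = 1 ^ 1 = 0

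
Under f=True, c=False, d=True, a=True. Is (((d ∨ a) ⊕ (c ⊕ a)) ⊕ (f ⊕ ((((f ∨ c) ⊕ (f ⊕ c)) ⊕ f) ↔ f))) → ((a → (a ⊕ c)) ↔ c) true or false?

True

d ∨ a = True ∨ True = True
c ⊕ a = False ⊕ True = True
(d ∨ a) ⊕ (c ⊕ a) = True ⊕ True = False
f ∨ c = True ∨ False = True
f ⊕ c = True ⊕ False = True
(f ∨ c) ⊕ (f ⊕ c) = True ⊕ True = False
((f ∨ c) ⊕ (f ⊕ c)) ⊕ f = False ⊕ True = True
(((f ∨ c) ⊕ (f ⊕ c)) ⊕ f) ↔ f = True ↔ True = True
f ⊕ ((((f ∨ c) ⊕ (f ⊕ c)) ⊕ f) ↔ f) = True ⊕ True = False
((d ∨ a) ⊕ (c ⊕ a)) ⊕ (f ⊕ ((((f ∨ c) ⊕ (f ⊕ c)) ⊕ f) ↔ f)) = False ⊕ False = False
a ⊕ c = True ⊕ False = True
a → (a ⊕ c) = True → True = True
(a → (a ⊕ c)) ↔ c = True ↔ False = False
(((d ∨ a) ⊕ (c ⊕ a)) ⊕ (f ⊕ ((((f ∨ c) ⊕ (f ⊕ c)) ⊕ f) ↔ f))) → ((a → (a ⊕ c)) ↔ c) = False → False = True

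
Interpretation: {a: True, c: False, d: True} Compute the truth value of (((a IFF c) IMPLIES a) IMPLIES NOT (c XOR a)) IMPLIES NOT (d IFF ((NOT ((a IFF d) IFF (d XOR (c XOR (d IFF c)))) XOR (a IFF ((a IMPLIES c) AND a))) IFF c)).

a IFF c = True IFF False = False
(a IFF c) IMPLIES a = False IMPLIES True = True
c XOR a = False XOR True = True
NOT (c XOR a) = NOT True = False
((a IFF c) IMPLIES a) IMPLIES NOT (c XOR a) = True IMPLIES False = False
a IFF d = True IFF True = True
d IFF c = True IFF False = False
c XOR (d IFF c) = False XOR False = False
d XOR (c XOR (d IFF c)) = True XOR False = True
(a IFF d) IFF (d XOR (c XOR (d IFF c))) = True IFF True = True
NOT ((a IFF d) IFF (d XOR (c XOR (d IFF c)))) = NOT True = False
a IMPLIES c = True IMPLIES False = False
(a IMPLIES c) AND a = False AND True = False
a IFF ((a IMPLIES c) AND a) = True IFF False = False
NOT ((a IFF d) IFF (d XOR (c XOR (d IFF c)))) XOR (a IFF ((a IMPLIES c) AND a)) = False XOR False = False
(NOT ((a IFF d) IFF (d XOR (c XOR (d IFF c)))) XOR (a IFF ((a IMPLIES c) AND a))) IFF c = False IFF False = True
d IFF ((NOT ((a IFF d) IFF (d XOR (c XOR (d IFF c)))) XOR (a IFF ((a IMPLIES c) AND a))) IFF c) = True IFF True = True
NOT (d IFF ((NOT ((a IFF d) IFF (d XOR (c XOR (d IFF c)))) XOR (a IFF ((a IMPLIES c) AND a))) IFF c)) = NOT True = False
(((a IFF c) IMPLIES a) IMPLIES NOT (c XOR a)) IMPLIES NOT (d IFF ((NOT ((a IFF d) IFF (d XOR (c XOR (d IFF c)))) XOR (a IFF ((a IMPLIES c) AND a))) IFF c)) = False IMPLIES False = True

True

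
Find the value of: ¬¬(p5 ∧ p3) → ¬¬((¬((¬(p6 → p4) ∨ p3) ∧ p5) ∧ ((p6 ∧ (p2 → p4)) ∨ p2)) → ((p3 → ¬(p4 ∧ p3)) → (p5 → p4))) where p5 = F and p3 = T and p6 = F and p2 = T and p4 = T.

Substituting p5=F, p3=T, p6=F, p2=T, p4=T:
p5 ∧ p3 = F ∧ T = F
¬(p5 ∧ p3) = ¬F = T
¬¬(p5 ∧ p3) = ¬T = F
p6 → p4 = F → T = T
¬(p6 → p4) = ¬T = F
¬(p6 → p4) ∨ p3 = F ∨ T = T
(¬(p6 → p4) ∨ p3) ∧ p5 = T ∧ F = F
¬((¬(p6 → p4) ∨ p3) ∧ p5) = ¬F = T
p2 → p4 = T → T = T
p6 ∧ (p2 → p4) = F ∧ T = F
(p6 ∧ (p2 → p4)) ∨ p2 = F ∨ T = T
¬((¬(p6 → p4) ∨ p3) ∧ p5) ∧ ((p6 ∧ (p2 → p4)) ∨ p2) = T ∧ T = T
p4 ∧ p3 = T ∧ T = T
¬(p4 ∧ p3) = ¬T = F
p3 → ¬(p4 ∧ p3) = T → F = F
p5 → p4 = F → T = T
(p3 → ¬(p4 ∧ p3)) → (p5 → p4) = F → T = T
(¬((¬(p6 → p4) ∨ p3) ∧ p5) ∧ ((p6 ∧ (p2 → p4)) ∨ p2)) → ((p3 → ¬(p4 ∧ p3)) → (p5 → p4)) = T → T = T
¬((¬((¬(p6 → p4) ∨ p3) ∧ p5) ∧ ((p6 ∧ (p2 → p4)) ∨ p2)) → ((p3 → ¬(p4 ∧ p3)) → (p5 → p4))) = ¬T = F
¬¬((¬((¬(p6 → p4) ∨ p3) ∧ p5) ∧ ((p6 ∧ (p2 → p4)) ∨ p2)) → ((p3 → ¬(p4 ∧ p3)) → (p5 → p4))) = ¬F = T
¬¬(p5 ∧ p3) → ¬¬((¬((¬(p6 → p4) ∨ p3) ∧ p5) ∧ ((p6 ∧ (p2 → p4)) ∨ p2)) → ((p3 → ¬(p4 ∧ p3)) → (p5 → p4))) = F → T = T

T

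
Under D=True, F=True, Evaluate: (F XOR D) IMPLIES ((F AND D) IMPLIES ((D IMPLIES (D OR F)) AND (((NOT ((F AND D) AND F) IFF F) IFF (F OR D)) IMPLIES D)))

F XOR D = True XOR True = False
F AND D = True AND True = True
D OR F = True OR True = True
D IMPLIES (D OR F) = True IMPLIES True = True
F AND D = True AND True = True
(F AND D) AND F = True AND True = True
NOT ((F AND D) AND F) = NOT True = False
NOT ((F AND D) AND F) IFF F = False IFF True = False
F OR D = True OR True = True
(NOT ((F AND D) AND F) IFF F) IFF (F OR D) = False IFF True = False
((NOT ((F AND D) AND F) IFF F) IFF (F OR D)) IMPLIES D = False IMPLIES True = True
(D IMPLIES (D OR F)) AND (((NOT ((F AND D) AND F) IFF F) IFF (F OR D)) IMPLIES D) = True AND True = True
(F AND D) IMPLIES ((D IMPLIES (D OR F)) AND (((NOT ((F AND D) AND F) IFF F) IFF (F OR D)) IMPLIES D)) = True IMPLIES True = True
(F XOR D) IMPLIES ((F AND D) IMPLIES ((D IMPLIES (D OR F)) AND (((NOT ((F AND D) AND F) IFF F) IFF (F OR D)) IMPLIES D))) = False IMPLIES True = True

True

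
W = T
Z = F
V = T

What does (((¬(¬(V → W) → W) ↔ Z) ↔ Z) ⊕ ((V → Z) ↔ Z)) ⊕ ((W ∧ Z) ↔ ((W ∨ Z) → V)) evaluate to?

T

Substituting W=T, Z=F, V=T:
V → W = T → T = T
¬(V → W) = ¬T = F
¬(V → W) → W = F → T = T
¬(¬(V → W) → W) = ¬T = F
¬(¬(V → W) → W) ↔ Z = F ↔ F = T
(¬(¬(V → W) → W) ↔ Z) ↔ Z = T ↔ F = F
V → Z = T → F = F
(V → Z) ↔ Z = F ↔ F = T
((¬(¬(V → W) → W) ↔ Z) ↔ Z) ⊕ ((V → Z) ↔ Z) = F ⊕ T = T
W ∧ Z = T ∧ F = F
W ∨ Z = T ∨ F = T
(W ∨ Z) → V = T → T = T
(W ∧ Z) ↔ ((W ∨ Z) → V) = F ↔ T = F
(((¬(¬(V → W) → W) ↔ Z) ↔ Z) ⊕ ((V → Z) ↔ Z)) ⊕ ((W ∧ Z) ↔ ((W ∨ Z) → V)) = T ⊕ F = T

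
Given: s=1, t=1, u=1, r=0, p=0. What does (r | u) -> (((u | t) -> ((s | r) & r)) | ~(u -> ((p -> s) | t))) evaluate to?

0

Substituting s=1, t=1, u=1, r=0, p=0:
r | u = 0 | 1 = 1
u | t = 1 | 1 = 1
s | r = 1 | 0 = 1
(s | r) & r = 1 & 0 = 0
(u | t) -> ((s | r) & r) = 1 -> 0 = 0
p -> s = 0 -> 1 = 1
(p -> s) | t = 1 | 1 = 1
u -> ((p -> s) | t) = 1 -> 1 = 1
~(u -> ((p -> s) | t)) = ~1 = 0
((u | t) -> ((s | r) & r)) | ~(u -> ((p -> s) | t)) = 0 | 0 = 0
(r | u) -> (((u | t) -> ((s | r) & r)) | ~(u -> ((p -> s) | t))) = 1 -> 0 = 0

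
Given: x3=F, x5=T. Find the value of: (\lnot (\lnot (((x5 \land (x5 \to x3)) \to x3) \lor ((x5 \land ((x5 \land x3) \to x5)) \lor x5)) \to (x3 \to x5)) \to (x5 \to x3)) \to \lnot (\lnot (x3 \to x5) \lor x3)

x5 \to x3 = T \to F = F
x5 \land (x5 \to x3) = T \land F = F
(x5 \land (x5 \to x3)) \to x3 = F \to F = T
x5 \land x3 = T \land F = F
(x5 \land x3) \to x5 = F \to T = T
x5 \land ((x5 \land x3) \to x5) = T \land T = T
(x5 \land ((x5 \land x3) \to x5)) \lor x5 = T \lor T = T
((x5 \land (x5 \to x3)) \to x3) \lor ((x5 \land ((x5 \land x3) \to x5)) \lor x5) = T \lor T = T
\lnot (((x5 \land (x5 \to x3)) \to x3) \lor ((x5 \land ((x5 \land x3) \to x5)) \lor x5)) = \lnot T = F
x3 \to x5 = F \to T = T
\lnot (((x5 \land (x5 \to x3)) \to x3) \lor ((x5 \land ((x5 \land x3) \to x5)) \lor x5)) \to (x3 \to x5) = F \to T = T
\lnot (\lnot (((x5 \land (x5 \to x3)) \to x3) \lor ((x5 \land ((x5 \land x3) \to x5)) \lor x5)) \to (x3 \to x5)) = \lnot T = F
x5 \to x3 = T \to F = F
\lnot (\lnot (((x5 \land (x5 \to x3)) \to x3) \lor ((x5 \land ((x5 \land x3) \to x5)) \lor x5)) \to (x3 \to x5)) \to (x5 \to x3) = F \to F = T
x3 \to x5 = F \to T = T
\lnot (x3 \to x5) = \lnot T = F
\lnot (x3 \to x5) \lor x3 = F \lor F = F
\lnot (\lnot (x3 \to x5) \lor x3) = \lnot F = T
(\lnot (\lnot (((x5 \land (x5 \to x3)) \to x3) \lor ((x5 \land ((x5 \land x3) \to x5)) \lor x5)) \to (x3 \to x5)) \to (x5 \to x3)) \to \lnot (\lnot (x3 \to x5) \lor x3) = T \to T = T

T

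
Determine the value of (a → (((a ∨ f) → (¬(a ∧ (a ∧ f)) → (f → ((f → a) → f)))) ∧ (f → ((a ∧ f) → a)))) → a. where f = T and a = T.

Substituting f=T, a=T:
a ∨ f = T ∨ T = T
a ∧ f = T ∧ T = T
a ∧ (a ∧ f) = T ∧ T = T
¬(a ∧ (a ∧ f)) = ¬T = F
f → a = T → T = T
(f → a) → f = T → T = T
f → ((f → a) → f) = T → T = T
¬(a ∧ (a ∧ f)) → (f → ((f → a) → f)) = F → T = T
(a ∨ f) → (¬(a ∧ (a ∧ f)) → (f → ((f → a) → f))) = T → T = T
a ∧ f = T ∧ T = T
(a ∧ f) → a = T → T = T
f → ((a ∧ f) → a) = T → T = T
((a ∨ f) → (¬(a ∧ (a ∧ f)) → (f → ((f → a) → f)))) ∧ (f → ((a ∧ f) → a)) = T ∧ T = T
a → (((a ∨ f) → (¬(a ∧ (a ∧ f)) → (f → ((f → a) → f)))) ∧ (f → ((a ∧ f) → a))) = T → T = T
(a → (((a ∨ f) → (¬(a ∧ (a ∧ f)) → (f → ((f → a) → f)))) ∧ (f → ((a ∧ f) → a)))) → a = T → T = T

T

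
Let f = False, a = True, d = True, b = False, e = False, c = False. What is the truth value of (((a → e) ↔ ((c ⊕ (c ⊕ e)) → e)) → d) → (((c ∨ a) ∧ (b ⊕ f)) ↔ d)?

a → e = True → False = False
c ⊕ e = False ⊕ False = False
c ⊕ (c ⊕ e) = False ⊕ False = False
(c ⊕ (c ⊕ e)) → e = False → False = True
(a → e) ↔ ((c ⊕ (c ⊕ e)) → e) = False ↔ True = False
((a → e) ↔ ((c ⊕ (c ⊕ e)) → e)) → d = False → True = True
c ∨ a = False ∨ True = True
b ⊕ f = False ⊕ False = False
(c ∨ a) ∧ (b ⊕ f) = True ∧ False = False
((c ∨ a) ∧ (b ⊕ f)) ↔ d = False ↔ True = False
(((a → e) ↔ ((c ⊕ (c ⊕ e)) → e)) → d) → (((c ∨ a) ∧ (b ⊕ f)) ↔ d) = True → False = False

False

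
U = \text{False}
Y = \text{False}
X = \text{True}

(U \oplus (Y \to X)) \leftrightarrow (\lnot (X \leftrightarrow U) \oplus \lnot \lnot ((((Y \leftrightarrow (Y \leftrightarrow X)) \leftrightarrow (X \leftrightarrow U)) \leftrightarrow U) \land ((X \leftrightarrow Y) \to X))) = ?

\text{False}

Substituting U=\text{False}, Y=\text{False}, X=\text{True}:
Y \to X = \text{False} \to \text{True} = \text{True}
U \oplus (Y \to X) = \text{False} \oplus \text{True} = \text{True}
X \leftrightarrow U = \text{True} \leftrightarrow \text{False} = \text{False}
\lnot (X \leftrightarrow U) = \lnot \text{False} = \text{True}
Y \leftrightarrow X = \text{False} \leftrightarrow \text{True} = \text{False}
Y \leftrightarrow (Y \leftrightarrow X) = \text{False} \leftrightarrow \text{False} = \text{True}
X \leftrightarrow U = \text{True} \leftrightarrow \text{False} = \text{False}
(Y \leftrightarrow (Y \leftrightarrow X)) \leftrightarrow (X \leftrightarrow U) = \text{True} \leftrightarrow \text{False} = \text{False}
((Y \leftrightarrow (Y \leftrightarrow X)) \leftrightarrow (X \leftrightarrow U)) \leftrightarrow U = \text{False} \leftrightarrow \text{False} = \text{True}
X \leftrightarrow Y = \text{True} \leftrightarrow \text{False} = \text{False}
(X \leftrightarrow Y) \to X = \text{False} \to \text{True} = \text{True}
(((Y \leftrightarrow (Y \leftrightarrow X)) \leftrightarrow (X \leftrightarrow U)) \leftrightarrow U) \land ((X \leftrightarrow Y) \to X) = \text{True} \land \text{True} = \text{True}
\lnot ((((Y \leftrightarrow (Y \leftrightarrow X)) \leftrightarrow (X \leftrightarrow U)) \leftrightarrow U) \land ((X \leftrightarrow Y) \to X)) = \lnot \text{True} = \text{False}
\lnot \lnot ((((Y \leftrightarrow (Y \leftrightarrow X)) \leftrightarrow (X \leftrightarrow U)) \leftrightarrow U) \land ((X \leftrightarrow Y) \to X)) = \lnot \text{False} = \text{True}
\lnot (X \leftrightarrow U) \oplus \lnot \lnot ((((Y \leftrightarrow (Y \leftrightarrow X)) \leftrightarrow (X \leftrightarrow U)) \leftrightarrow U) \land ((X \leftrightarrow Y) \to X)) = \text{True} \oplus \text{True} = \text{False}
(U \oplus (Y \to X)) \leftrightarrow (\lnot (X \leftrightarrow U) \oplus \lnot \lnot ((((Y \leftrightarrow (Y \leftrightarrow X)) \leftrightarrow (X \leftrightarrow U)) \leftrightarrow U) \land ((X \leftrightarrow Y) \to X))) = \text{True} \leftrightarrow \text{False} = \text{False}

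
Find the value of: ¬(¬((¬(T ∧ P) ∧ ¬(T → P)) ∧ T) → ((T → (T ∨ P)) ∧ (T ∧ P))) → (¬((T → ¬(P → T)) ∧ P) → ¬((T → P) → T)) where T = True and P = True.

True

T ∧ P = True ∧ True = True
¬(T ∧ P) = ¬True = False
T → P = True → True = True
¬(T → P) = ¬True = False
¬(T ∧ P) ∧ ¬(T → P) = False ∧ False = False
(¬(T ∧ P) ∧ ¬(T → P)) ∧ T = False ∧ True = False
¬((¬(T ∧ P) ∧ ¬(T → P)) ∧ T) = ¬False = True
T ∨ P = True ∨ True = True
T → (T ∨ P) = True → True = True
T ∧ P = True ∧ True = True
(T → (T ∨ P)) ∧ (T ∧ P) = True ∧ True = True
¬((¬(T ∧ P) ∧ ¬(T → P)) ∧ T) → ((T → (T ∨ P)) ∧ (T ∧ P)) = True → True = True
¬(¬((¬(T ∧ P) ∧ ¬(T → P)) ∧ T) → ((T → (T ∨ P)) ∧ (T ∧ P))) = ¬True = False
P → T = True → True = True
¬(P → T) = ¬True = False
T → ¬(P → T) = True → False = False
(T → ¬(P → T)) ∧ P = False ∧ True = False
¬((T → ¬(P → T)) ∧ P) = ¬False = True
T → P = True → True = True
(T → P) → T = True → True = True
¬((T → P) → T) = ¬True = False
¬((T → ¬(P → T)) ∧ P) → ¬((T → P) → T) = True → False = False
¬(¬((¬(T ∧ P) ∧ ¬(T → P)) ∧ T) → ((T → (T ∨ P)) ∧ (T ∧ P))) → (¬((T → ¬(P → T)) ∧ P) → ¬((T → P) → T)) = False → False = True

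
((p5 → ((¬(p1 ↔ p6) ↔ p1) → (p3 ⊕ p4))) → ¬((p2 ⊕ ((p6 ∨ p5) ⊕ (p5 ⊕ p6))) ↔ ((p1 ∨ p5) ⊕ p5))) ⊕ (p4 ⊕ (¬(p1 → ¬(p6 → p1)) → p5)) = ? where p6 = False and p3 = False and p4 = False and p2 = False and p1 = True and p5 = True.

False

p1 ↔ p6 = True ↔ False = False
¬(p1 ↔ p6) = ¬False = True
¬(p1 ↔ p6) ↔ p1 = True ↔ True = True
p3 ⊕ p4 = False ⊕ False = False
(¬(p1 ↔ p6) ↔ p1) → (p3 ⊕ p4) = True → False = False
p5 → ((¬(p1 ↔ p6) ↔ p1) → (p3 ⊕ p4)) = True → False = False
p6 ∨ p5 = False ∨ True = True
p5 ⊕ p6 = True ⊕ False = True
(p6 ∨ p5) ⊕ (p5 ⊕ p6) = True ⊕ True = False
p2 ⊕ ((p6 ∨ p5) ⊕ (p5 ⊕ p6)) = False ⊕ False = False
p1 ∨ p5 = True ∨ True = True
(p1 ∨ p5) ⊕ p5 = True ⊕ True = False
(p2 ⊕ ((p6 ∨ p5) ⊕ (p5 ⊕ p6))) ↔ ((p1 ∨ p5) ⊕ p5) = False ↔ False = True
¬((p2 ⊕ ((p6 ∨ p5) ⊕ (p5 ⊕ p6))) ↔ ((p1 ∨ p5) ⊕ p5)) = ¬True = False
(p5 → ((¬(p1 ↔ p6) ↔ p1) → (p3 ⊕ p4))) → ¬((p2 ⊕ ((p6 ∨ p5) ⊕ (p5 ⊕ p6))) ↔ ((p1 ∨ p5) ⊕ p5)) = False → False = True
p6 → p1 = False → True = True
¬(p6 → p1) = ¬True = False
p1 → ¬(p6 → p1) = True → False = False
¬(p1 → ¬(p6 → p1)) = ¬False = True
¬(p1 → ¬(p6 → p1)) → p5 = True → True = True
p4 ⊕ (¬(p1 → ¬(p6 → p1)) → p5) = False ⊕ True = True
((p5 → ((¬(p1 ↔ p6) ↔ p1) → (p3 ⊕ p4))) → ¬((p2 ⊕ ((p6 ∨ p5) ⊕ (p5 ⊕ p6))) ↔ ((p1 ∨ p5) ⊕ p5))) ⊕ (p4 ⊕ (¬(p1 → ¬(p6 → p1)) → p5)) = True ⊕ True = False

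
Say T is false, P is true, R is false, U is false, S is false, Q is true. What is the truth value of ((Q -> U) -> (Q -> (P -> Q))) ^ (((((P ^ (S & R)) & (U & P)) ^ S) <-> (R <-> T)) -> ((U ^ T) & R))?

0

Q -> U = 1 -> 0 = 0
P -> Q = 1 -> 1 = 1
Q -> (P -> Q) = 1 -> 1 = 1
(Q -> U) -> (Q -> (P -> Q)) = 0 -> 1 = 1
S & R = 0 & 0 = 0
P ^ (S & R) = 1 ^ 0 = 1
U & P = 0 & 1 = 0
(P ^ (S & R)) & (U & P) = 1 & 0 = 0
((P ^ (S & R)) & (U & P)) ^ S = 0 ^ 0 = 0
R <-> T = 0 <-> 0 = 1
(((P ^ (S & R)) & (U & P)) ^ S) <-> (R <-> T) = 0 <-> 1 = 0
U ^ T = 0 ^ 0 = 0
(U ^ T) & R = 0 & 0 = 0
((((P ^ (S & R)) & (U & P)) ^ S) <-> (R <-> T)) -> ((U ^ T) & R) = 0 -> 0 = 1
((Q -> U) -> (Q -> (P -> Q))) ^ (((((P ^ (S & R)) & (U & P)) ^ S) <-> (R <-> T)) -> ((U ^ T) & R)) = 1 ^ 1 = 0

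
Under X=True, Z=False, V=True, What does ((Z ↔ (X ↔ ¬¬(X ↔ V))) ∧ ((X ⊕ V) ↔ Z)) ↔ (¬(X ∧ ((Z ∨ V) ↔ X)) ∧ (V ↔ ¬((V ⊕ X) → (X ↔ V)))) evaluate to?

X ↔ V = True ↔ True = True
¬(X ↔ V) = ¬True = False
¬¬(X ↔ V) = ¬False = True
X ↔ ¬¬(X ↔ V) = True ↔ True = True
Z ↔ (X ↔ ¬¬(X ↔ V)) = False ↔ True = False
X ⊕ V = True ⊕ True = False
(X ⊕ V) ↔ Z = False ↔ False = True
(Z ↔ (X ↔ ¬¬(X ↔ V))) ∧ ((X ⊕ V) ↔ Z) = False ∧ True = False
Z ∨ V = False ∨ True = True
(Z ∨ V) ↔ X = True ↔ True = True
X ∧ ((Z ∨ V) ↔ X) = True ∧ True = True
¬(X ∧ ((Z ∨ V) ↔ X)) = ¬True = False
V ⊕ X = True ⊕ True = False
X ↔ V = True ↔ True = True
(V ⊕ X) → (X ↔ V) = False → True = True
¬((V ⊕ X) → (X ↔ V)) = ¬True = False
V ↔ ¬((V ⊕ X) → (X ↔ V)) = True ↔ False = False
¬(X ∧ ((Z ∨ V) ↔ X)) ∧ (V ↔ ¬((V ⊕ X) → (X ↔ V))) = False ∧ False = False
((Z ↔ (X ↔ ¬¬(X ↔ V))) ∧ ((X ⊕ V) ↔ Z)) ↔ (¬(X ∧ ((Z ∨ V) ↔ X)) ∧ (V ↔ ¬((V ⊕ X) → (X ↔ V)))) = False ↔ False = True

True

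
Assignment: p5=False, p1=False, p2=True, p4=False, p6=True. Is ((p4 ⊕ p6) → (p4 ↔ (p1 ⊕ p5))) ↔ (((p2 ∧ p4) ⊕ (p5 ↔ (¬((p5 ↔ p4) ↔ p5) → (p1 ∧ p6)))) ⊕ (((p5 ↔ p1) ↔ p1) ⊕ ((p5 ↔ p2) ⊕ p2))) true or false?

p4 ⊕ p6 = False ⊕ True = True
p1 ⊕ p5 = False ⊕ False = False
p4 ↔ (p1 ⊕ p5) = False ↔ False = True
(p4 ⊕ p6) → (p4 ↔ (p1 ⊕ p5)) = True → True = True
p2 ∧ p4 = True ∧ False = False
p5 ↔ p4 = False ↔ False = True
(p5 ↔ p4) ↔ p5 = True ↔ False = False
¬((p5 ↔ p4) ↔ p5) = ¬False = True
p1 ∧ p6 = False ∧ True = False
¬((p5 ↔ p4) ↔ p5) → (p1 ∧ p6) = True → False = False
p5 ↔ (¬((p5 ↔ p4) ↔ p5) → (p1 ∧ p6)) = False ↔ False = True
(p2 ∧ p4) ⊕ (p5 ↔ (¬((p5 ↔ p4) ↔ p5) → (p1 ∧ p6))) = False ⊕ True = True
p5 ↔ p1 = False ↔ False = True
(p5 ↔ p1) ↔ p1 = True ↔ False = False
p5 ↔ p2 = False ↔ True = False
(p5 ↔ p2) ⊕ p2 = False ⊕ True = True
((p5 ↔ p1) ↔ p1) ⊕ ((p5 ↔ p2) ⊕ p2) = False ⊕ True = True
((p2 ∧ p4) ⊕ (p5 ↔ (¬((p5 ↔ p4) ↔ p5) → (p1 ∧ p6)))) ⊕ (((p5 ↔ p1) ↔ p1) ⊕ ((p5 ↔ p2) ⊕ p2)) = True ⊕ True = False
((p4 ⊕ p6) → (p4 ↔ (p1 ⊕ p5))) ↔ (((p2 ∧ p4) ⊕ (p5 ↔ (¬((p5 ↔ p4) ↔ p5) → (p1 ∧ p6)))) ⊕ (((p5 ↔ p1) ↔ p1) ⊕ ((p5 ↔ p2) ⊕ p2))) = True ↔ False = False

False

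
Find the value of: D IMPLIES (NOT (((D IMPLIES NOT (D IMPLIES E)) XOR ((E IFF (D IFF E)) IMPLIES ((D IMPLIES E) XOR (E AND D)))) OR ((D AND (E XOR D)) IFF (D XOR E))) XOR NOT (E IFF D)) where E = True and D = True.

Substituting E=True, D=True:
D IMPLIES E = True IMPLIES True = True
NOT (D IMPLIES E) = NOT True = False
D IMPLIES NOT (D IMPLIES E) = True IMPLIES False = False
D IFF E = True IFF True = True
E IFF (D IFF E) = True IFF True = True
D IMPLIES E = True IMPLIES True = True
E AND D = True AND True = True
(D IMPLIES E) XOR (E AND D) = True XOR True = False
(E IFF (D IFF E)) IMPLIES ((D IMPLIES E) XOR (E AND D)) = True IMPLIES False = False
(D IMPLIES NOT (D IMPLIES E)) XOR ((E IFF (D IFF E)) IMPLIES ((D IMPLIES E) XOR (E AND D))) = False XOR False = False
E XOR D = True XOR True = False
D AND (E XOR D) = True AND False = False
D XOR E = True XOR True = False
(D AND (E XOR D)) IFF (D XOR E) = False IFF False = True
((D IMPLIES NOT (D IMPLIES E)) XOR ((E IFF (D IFF E)) IMPLIES ((D IMPLIES E) XOR (E AND D)))) OR ((D AND (E XOR D)) IFF (D XOR E)) = False OR True = True
NOT (((D IMPLIES NOT (D IMPLIES E)) XOR ((E IFF (D IFF E)) IMPLIES ((D IMPLIES E) XOR (E AND D)))) OR ((D AND (E XOR D)) IFF (D XOR E))) = NOT True = False
E IFF D = True IFF True = True
NOT (E IFF D) = NOT True = False
NOT (((D IMPLIES NOT (D IMPLIES E)) XOR ((E IFF (D IFF E)) IMPLIES ((D IMPLIES E) XOR (E AND D)))) OR ((D AND (E XOR D)) IFF (D XOR E))) XOR NOT (E IFF D) = False XOR False = False
D IMPLIES (NOT (((D IMPLIES NOT (D IMPLIES E)) XOR ((E IFF (D IFF E)) IMPLIES ((D IMPLIES E) XOR (E AND D)))) OR ((D AND (E XOR D)) IFF (D XOR E))) XOR NOT (E IFF D)) = True IMPLIES False = False

False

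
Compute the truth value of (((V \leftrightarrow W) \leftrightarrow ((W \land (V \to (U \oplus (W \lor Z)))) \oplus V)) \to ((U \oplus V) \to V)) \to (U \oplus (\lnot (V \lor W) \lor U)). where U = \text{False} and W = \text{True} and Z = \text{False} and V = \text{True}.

\text{False}

V \leftrightarrow W = \text{True} \leftrightarrow \text{True} = \text{True}
W \lor Z = \text{True} \lor \text{False} = \text{True}
U \oplus (W \lor Z) = \text{False} \oplus \text{True} = \text{True}
V \to (U \oplus (W \lor Z)) = \text{True} \to \text{True} = \text{True}
W \land (V \to (U \oplus (W \lor Z))) = \text{True} \land \text{True} = \text{True}
(W \land (V \to (U \oplus (W \lor Z)))) \oplus V = \text{True} \oplus \text{True} = \text{False}
(V \leftrightarrow W) \leftrightarrow ((W \land (V \to (U \oplus (W \lor Z)))) \oplus V) = \text{True} \leftrightarrow \text{False} = \text{False}
U \oplus V = \text{False} \oplus \text{True} = \text{True}
(U \oplus V) \to V = \text{True} \to \text{True} = \text{True}
((V \leftrightarrow W) \leftrightarrow ((W \land (V \to (U \oplus (W \lor Z)))) \oplus V)) \to ((U \oplus V) \to V) = \text{False} \to \text{True} = \text{True}
V \lor W = \text{True} \lor \text{True} = \text{True}
\lnot (V \lor W) = \lnot \text{True} = \text{False}
\lnot (V \lor W) \lor U = \text{False} \lor \text{False} = \text{False}
U \oplus (\lnot (V \lor W) \lor U) = \text{False} \oplus \text{False} = \text{False}
(((V \leftrightarrow W) \leftrightarrow ((W \land (V \to (U \oplus (W \lor Z)))) \oplus V)) \to ((U \oplus V) \to V)) \to (U \oplus (\lnot (V \lor W) \lor U)) = \text{True} \to \text{False} = \text{False}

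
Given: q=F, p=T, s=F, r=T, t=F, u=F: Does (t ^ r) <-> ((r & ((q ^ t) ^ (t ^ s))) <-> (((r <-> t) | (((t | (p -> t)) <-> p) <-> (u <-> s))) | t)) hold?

T

t ^ r = F ^ T = T
q ^ t = F ^ F = F
t ^ s = F ^ F = F
(q ^ t) ^ (t ^ s) = F ^ F = F
r & ((q ^ t) ^ (t ^ s)) = T & F = F
r <-> t = T <-> F = F
p -> t = T -> F = F
t | (p -> t) = F | F = F
(t | (p -> t)) <-> p = F <-> T = F
u <-> s = F <-> F = T
((t | (p -> t)) <-> p) <-> (u <-> s) = F <-> T = F
(r <-> t) | (((t | (p -> t)) <-> p) <-> (u <-> s)) = F | F = F
((r <-> t) | (((t | (p -> t)) <-> p) <-> (u <-> s))) | t = F | F = F
(r & ((q ^ t) ^ (t ^ s))) <-> (((r <-> t) | (((t | (p -> t)) <-> p) <-> (u <-> s))) | t) = F <-> F = T
(t ^ r) <-> ((r & ((q ^ t) ^ (t ^ s))) <-> (((r <-> t) | (((t | (p -> t)) <-> p) <-> (u <-> s))) | t)) = T <-> T = T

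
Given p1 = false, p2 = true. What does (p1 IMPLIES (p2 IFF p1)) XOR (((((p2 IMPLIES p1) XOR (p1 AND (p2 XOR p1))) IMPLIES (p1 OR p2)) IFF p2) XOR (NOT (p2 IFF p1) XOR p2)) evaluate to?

p2 IFF p1 = true IFF false = false
p1 IMPLIES (p2 IFF p1) = false IMPLIES false = true
p2 IMPLIES p1 = true IMPLIES false = false
p2 XOR p1 = true XOR false = true
p1 AND (p2 XOR p1) = false AND true = false
(p2 IMPLIES p1) XOR (p1 AND (p2 XOR p1)) = false XOR false = false
p1 OR p2 = false OR true = true
((p2 IMPLIES p1) XOR (p1 AND (p2 XOR p1))) IMPLIES (p1 OR p2) = false IMPLIES true = true
(((p2 IMPLIES p1) XOR (p1 AND (p2 XOR p1))) IMPLIES (p1 OR p2)) IFF p2 = true IFF true = true
p2 IFF p1 = true IFF false = false
NOT (p2 IFF p1) = NOT false = true
NOT (p2 IFF p1) XOR p2 = true XOR true = false
((((p2 IMPLIES p1) XOR (p1 AND (p2 XOR p1))) IMPLIES (p1 OR p2)) IFF p2) XOR (NOT (p2 IFF p1) XOR p2) = true XOR false = true
(p1 IMPLIES (p2 IFF p1)) XOR (((((p2 IMPLIES p1) XOR (p1 AND (p2 XOR p1))) IMPLIES (p1 OR p2)) IFF p2) XOR (NOT (p2 IFF p1) XOR p2)) = true XOR true = false

false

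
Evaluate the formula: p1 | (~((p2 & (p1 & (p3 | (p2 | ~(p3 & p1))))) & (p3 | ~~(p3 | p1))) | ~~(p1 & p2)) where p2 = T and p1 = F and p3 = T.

T

p3 & p1 = T & F = F
~(p3 & p1) = ~F = T
p2 | ~(p3 & p1) = T | T = T
p3 | (p2 | ~(p3 & p1)) = T | T = T
p1 & (p3 | (p2 | ~(p3 & p1))) = F & T = F
p2 & (p1 & (p3 | (p2 | ~(p3 & p1)))) = T & F = F
p3 | p1 = T | F = T
~(p3 | p1) = ~T = F
~~(p3 | p1) = ~F = T
p3 | ~~(p3 | p1) = T | T = T
(p2 & (p1 & (p3 | (p2 | ~(p3 & p1))))) & (p3 | ~~(p3 | p1)) = F & T = F
~((p2 & (p1 & (p3 | (p2 | ~(p3 & p1))))) & (p3 | ~~(p3 | p1))) = ~F = T
p1 & p2 = F & T = F
~(p1 & p2) = ~F = T
~~(p1 & p2) = ~T = F
~((p2 & (p1 & (p3 | (p2 | ~(p3 & p1))))) & (p3 | ~~(p3 | p1))) | ~~(p1 & p2) = T | F = T
p1 | (~((p2 & (p1 & (p3 | (p2 | ~(p3 & p1))))) & (p3 | ~~(p3 | p1))) | ~~(p1 & p2)) = F | T = T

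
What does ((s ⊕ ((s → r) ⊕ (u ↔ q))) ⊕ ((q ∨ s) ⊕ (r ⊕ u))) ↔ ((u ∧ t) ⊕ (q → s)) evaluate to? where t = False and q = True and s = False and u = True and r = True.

s → r = False → True = True
u ↔ q = True ↔ True = True
(s → r) ⊕ (u ↔ q) = True ⊕ True = False
s ⊕ ((s → r) ⊕ (u ↔ q)) = False ⊕ False = False
q ∨ s = True ∨ False = True
r ⊕ u = True ⊕ True = False
(q ∨ s) ⊕ (r ⊕ u) = True ⊕ False = True
(s ⊕ ((s → r) ⊕ (u ↔ q))) ⊕ ((q ∨ s) ⊕ (r ⊕ u)) = False ⊕ True = True
u ∧ t = True ∧ False = False
q → s = True → False = False
(u ∧ t) ⊕ (q → s) = False ⊕ False = False
((s ⊕ ((s → r) ⊕ (u ↔ q))) ⊕ ((q ∨ s) ⊕ (r ⊕ u))) ↔ ((u ∧ t) ⊕ (q → s)) = True ↔ False = False

False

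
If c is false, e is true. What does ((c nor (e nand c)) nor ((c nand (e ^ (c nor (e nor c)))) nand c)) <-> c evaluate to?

T

e nand c = T nand F = T
c nor (e nand c) = F nor T = F
e nor c = T nor F = F
c nor (e nor c) = F nor F = T
e ^ (c nor (e nor c)) = T ^ T = F
c nand (e ^ (c nor (e nor c))) = F nand F = T
(c nand (e ^ (c nor (e nor c)))) nand c = T nand F = T
(c nor (e nand c)) nor ((c nand (e ^ (c nor (e nor c)))) nand c) = F nor T = F
((c nor (e nand c)) nor ((c nand (e ^ (c nor (e nor c)))) nand c)) <-> c = F <-> F = T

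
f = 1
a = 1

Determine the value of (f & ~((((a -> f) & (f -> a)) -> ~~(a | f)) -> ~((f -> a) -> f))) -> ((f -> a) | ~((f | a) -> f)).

1

Substituting f=1, a=1:
a -> f = 1 -> 1 = 1
f -> a = 1 -> 1 = 1
(a -> f) & (f -> a) = 1 & 1 = 1
a | f = 1 | 1 = 1
~(a | f) = ~1 = 0
~~(a | f) = ~0 = 1
((a -> f) & (f -> a)) -> ~~(a | f) = 1 -> 1 = 1
f -> a = 1 -> 1 = 1
(f -> a) -> f = 1 -> 1 = 1
~((f -> a) -> f) = ~1 = 0
(((a -> f) & (f -> a)) -> ~~(a | f)) -> ~((f -> a) -> f) = 1 -> 0 = 0
~((((a -> f) & (f -> a)) -> ~~(a | f)) -> ~((f -> a) -> f)) = ~0 = 1
f & ~((((a -> f) & (f -> a)) -> ~~(a | f)) -> ~((f -> a) -> f)) = 1 & 1 = 1
f -> a = 1 -> 1 = 1
f | a = 1 | 1 = 1
(f | a) -> f = 1 -> 1 = 1
~((f | a) -> f) = ~1 = 0
(f -> a) | ~((f | a) -> f) = 1 | 0 = 1
(f & ~((((a -> f) & (f -> a)) -> ~~(a | f)) -> ~((f -> a) -> f))) -> ((f -> a) | ~((f | a) -> f)) = 1 -> 1 = 1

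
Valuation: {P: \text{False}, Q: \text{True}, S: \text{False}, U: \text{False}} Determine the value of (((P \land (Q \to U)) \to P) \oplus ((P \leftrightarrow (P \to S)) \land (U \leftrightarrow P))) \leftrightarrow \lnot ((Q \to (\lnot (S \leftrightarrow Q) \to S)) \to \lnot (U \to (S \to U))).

Substituting P=\text{False}, Q=\text{True}, S=\text{False}, U=\text{False}:
Q \to U = \text{True} \to \text{False} = \text{False}
P \land (Q \to U) = \text{False} \land \text{False} = \text{False}
(P \land (Q \to U)) \to P = \text{False} \to \text{False} = \text{True}
P \to S = \text{False} \to \text{False} = \text{True}
P \leftrightarrow (P \to S) = \text{False} \leftrightarrow \text{True} = \text{False}
U \leftrightarrow P = \text{False} \leftrightarrow \text{False} = \text{True}
(P \leftrightarrow (P \to S)) \land (U \leftrightarrow P) = \text{False} \land \text{True} = \text{False}
((P \land (Q \to U)) \to P) \oplus ((P \leftrightarrow (P \to S)) \land (U \leftrightarrow P)) = \text{True} \oplus \text{False} = \text{True}
S \leftrightarrow Q = \text{False} \leftrightarrow \text{True} = \text{False}
\lnot (S \leftrightarrow Q) = \lnot \text{False} = \text{True}
\lnot (S \leftrightarrow Q) \to S = \text{True} \to \text{False} = \text{False}
Q \to (\lnot (S \leftrightarrow Q) \to S) = \text{True} \to \text{False} = \text{False}
S \to U = \text{False} \to \text{False} = \text{True}
U \to (S \to U) = \text{False} \to \text{True} = \text{True}
\lnot (U \to (S \to U)) = \lnot \text{True} = \text{False}
(Q \to (\lnot (S \leftrightarrow Q) \to S)) \to \lnot (U \to (S \to U)) = \text{False} \to \text{False} = \text{True}
\lnot ((Q \to (\lnot (S \leftrightarrow Q) \to S)) \to \lnot (U \to (S \to U))) = \lnot \text{True} = \text{False}
(((P \land (Q \to U)) \to P) \oplus ((P \leftrightarrow (P \to S)) \land (U \leftrightarrow P))) \leftrightarrow \lnot ((Q \to (\lnot (S \leftrightarrow Q) \to S)) \to \lnot (U \to (S \to U))) = \text{True} \leftrightarrow \text{False} = \text{False}

\text{False}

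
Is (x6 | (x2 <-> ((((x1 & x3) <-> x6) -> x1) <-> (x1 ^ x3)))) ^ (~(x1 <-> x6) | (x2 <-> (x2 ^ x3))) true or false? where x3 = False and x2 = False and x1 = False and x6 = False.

True

x1 & x3 = False & False = False
(x1 & x3) <-> x6 = False <-> False = True
((x1 & x3) <-> x6) -> x1 = True -> False = False
x1 ^ x3 = False ^ False = False
(((x1 & x3) <-> x6) -> x1) <-> (x1 ^ x3) = False <-> False = True
x2 <-> ((((x1 & x3) <-> x6) -> x1) <-> (x1 ^ x3)) = False <-> True = False
x6 | (x2 <-> ((((x1 & x3) <-> x6) -> x1) <-> (x1 ^ x3))) = False | False = False
x1 <-> x6 = False <-> False = True
~(x1 <-> x6) = ~True = False
x2 ^ x3 = False ^ False = False
x2 <-> (x2 ^ x3) = False <-> False = True
~(x1 <-> x6) | (x2 <-> (x2 ^ x3)) = False | True = True
(x6 | (x2 <-> ((((x1 & x3) <-> x6) -> x1) <-> (x1 ^ x3)))) ^ (~(x1 <-> x6) | (x2 <-> (x2 ^ x3))) = False ^ True = True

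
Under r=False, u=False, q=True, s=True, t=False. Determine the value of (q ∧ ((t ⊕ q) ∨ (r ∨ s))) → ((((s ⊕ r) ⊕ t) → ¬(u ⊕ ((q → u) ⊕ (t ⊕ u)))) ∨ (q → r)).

t ⊕ q = False ⊕ True = True
r ∨ s = False ∨ True = True
(t ⊕ q) ∨ (r ∨ s) = True ∨ True = True
q ∧ ((t ⊕ q) ∨ (r ∨ s)) = True ∧ True = True
s ⊕ r = True ⊕ False = True
(s ⊕ r) ⊕ t = True ⊕ False = True
q → u = True → False = False
t ⊕ u = False ⊕ False = False
(q → u) ⊕ (t ⊕ u) = False ⊕ False = False
u ⊕ ((q → u) ⊕ (t ⊕ u)) = False ⊕ False = False
¬(u ⊕ ((q → u) ⊕ (t ⊕ u))) = ¬False = True
((s ⊕ r) ⊕ t) → ¬(u ⊕ ((q → u) ⊕ (t ⊕ u))) = True → True = True
q → r = True → False = False
(((s ⊕ r) ⊕ t) → ¬(u ⊕ ((q → u) ⊕ (t ⊕ u)))) ∨ (q → r) = True ∨ False = True
(q ∧ ((t ⊕ q) ∨ (r ∨ s))) → ((((s ⊕ r) ⊕ t) → ¬(u ⊕ ((q → u) ⊕ (t ⊕ u)))) ∨ (q → r)) = True → True = True

True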